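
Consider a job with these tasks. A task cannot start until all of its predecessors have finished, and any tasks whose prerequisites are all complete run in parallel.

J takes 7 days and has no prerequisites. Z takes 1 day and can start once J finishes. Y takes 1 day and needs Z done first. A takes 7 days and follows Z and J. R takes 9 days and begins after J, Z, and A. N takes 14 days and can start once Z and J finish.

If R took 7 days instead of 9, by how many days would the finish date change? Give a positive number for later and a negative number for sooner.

-2

Baseline: J→Z→A→R = 7+1+7+9 = 24 → 24 days.
Since R is critical, the -2 change carries straight to that chain (now 22 days).
The critical path is still J→Z→A→R; finish is now 22 days.
Change in finish: 22 − 24 = -2 days.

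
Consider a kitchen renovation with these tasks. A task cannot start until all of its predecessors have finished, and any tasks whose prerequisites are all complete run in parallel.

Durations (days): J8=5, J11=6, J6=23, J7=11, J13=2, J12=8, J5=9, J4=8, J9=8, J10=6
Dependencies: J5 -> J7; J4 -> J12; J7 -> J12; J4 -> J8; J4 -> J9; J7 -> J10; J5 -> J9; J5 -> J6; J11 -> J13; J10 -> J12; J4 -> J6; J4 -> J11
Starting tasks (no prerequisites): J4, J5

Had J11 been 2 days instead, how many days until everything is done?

Actual critical path: J5→J7→J10→J12 = 9+11+6+8 = 34 ⇒ 34 days.
J11 has 18 days of float (longest path through it is 16).
That remains the longest chain; total 34 days.

34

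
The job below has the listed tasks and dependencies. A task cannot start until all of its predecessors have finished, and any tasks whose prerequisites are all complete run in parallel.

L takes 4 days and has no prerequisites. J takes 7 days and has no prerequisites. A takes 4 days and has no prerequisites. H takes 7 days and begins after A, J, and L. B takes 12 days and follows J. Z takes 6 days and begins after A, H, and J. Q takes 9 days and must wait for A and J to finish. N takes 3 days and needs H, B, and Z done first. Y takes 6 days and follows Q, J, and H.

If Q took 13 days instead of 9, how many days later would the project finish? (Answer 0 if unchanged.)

As given, the longest chain is J→H→Z→N = 7+7+6+3 = 23, so the finish is 23 days.
Q is off the critical path — its longest chain is 22 days, giving 1 of slack.
Now J→Q→Y = 7+13+6 = 26 is longest, so the finish becomes 26 days.
Change in finish: 26 − 23 = +3 days.

3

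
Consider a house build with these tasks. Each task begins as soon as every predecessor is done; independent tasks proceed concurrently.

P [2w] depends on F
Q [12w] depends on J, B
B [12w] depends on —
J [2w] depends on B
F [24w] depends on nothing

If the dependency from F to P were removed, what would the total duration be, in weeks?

Original critical path: F→P = 24+2 = 26 ⇒ 26 weeks.
Without F→P, P's earliest start moves from 24 to 0.
New critical path: B→J→Q = 12+2+12 = 26 ⇒ 26 weeks.

26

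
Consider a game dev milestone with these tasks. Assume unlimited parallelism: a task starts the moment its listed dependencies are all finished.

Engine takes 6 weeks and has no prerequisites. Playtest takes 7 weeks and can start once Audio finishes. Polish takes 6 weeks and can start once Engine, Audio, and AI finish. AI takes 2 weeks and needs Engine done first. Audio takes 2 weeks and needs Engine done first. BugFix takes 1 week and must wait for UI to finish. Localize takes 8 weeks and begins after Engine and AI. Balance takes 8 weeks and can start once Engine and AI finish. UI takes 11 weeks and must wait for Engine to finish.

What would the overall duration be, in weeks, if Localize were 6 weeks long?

18

Baseline: Engine→UI→BugFix = 6+11+1 = 18 → 18 weeks.
Localize is off the critical path — its longest chain is 16 weeks, giving 2 of slack.
The critical path is still Engine→UI→BugFix; finish is now 18 weeks.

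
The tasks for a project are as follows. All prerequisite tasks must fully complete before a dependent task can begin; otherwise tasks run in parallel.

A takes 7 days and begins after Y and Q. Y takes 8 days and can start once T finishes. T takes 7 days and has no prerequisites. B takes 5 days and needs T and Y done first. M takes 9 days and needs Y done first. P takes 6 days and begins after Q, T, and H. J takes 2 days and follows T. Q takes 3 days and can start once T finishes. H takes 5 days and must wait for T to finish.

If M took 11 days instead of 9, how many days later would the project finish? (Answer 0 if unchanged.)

Critical path before the change: T→Y→M = 7+8+9 = 24 giving 24 days.
M is on the critical path; changing it to 11 makes that path 26 days.
That remains the longest chain; total 26 days.
Change in finish: 26 − 24 = +2 days.

2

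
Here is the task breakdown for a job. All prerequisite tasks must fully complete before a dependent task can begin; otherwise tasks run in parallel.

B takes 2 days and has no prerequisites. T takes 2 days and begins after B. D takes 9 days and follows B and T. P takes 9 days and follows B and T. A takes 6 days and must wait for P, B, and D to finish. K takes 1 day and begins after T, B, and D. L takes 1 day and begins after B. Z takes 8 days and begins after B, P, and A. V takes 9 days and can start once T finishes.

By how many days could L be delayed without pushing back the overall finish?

24

The longest chain is B→T→D→A→Z = 2+2+9+6+8 = 27; overall finish 27 days.
Longest path through L: 3 days (earliest finish 3, latest finish 27).
Float = 27 − 3 = 24.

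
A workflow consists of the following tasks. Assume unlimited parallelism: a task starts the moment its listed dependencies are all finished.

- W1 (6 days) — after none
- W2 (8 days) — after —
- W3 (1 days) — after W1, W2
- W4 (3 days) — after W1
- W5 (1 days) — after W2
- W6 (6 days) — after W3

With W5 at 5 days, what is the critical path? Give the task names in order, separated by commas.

W2, W3, W6

Baseline: W2→W3→W6 = 8+1+6 = 15 → 15 days.
W5 is off the critical path — its longest chain is 9 days, giving 6 of slack.
The critical path is still W2→W3→W6; finish is now 15 days.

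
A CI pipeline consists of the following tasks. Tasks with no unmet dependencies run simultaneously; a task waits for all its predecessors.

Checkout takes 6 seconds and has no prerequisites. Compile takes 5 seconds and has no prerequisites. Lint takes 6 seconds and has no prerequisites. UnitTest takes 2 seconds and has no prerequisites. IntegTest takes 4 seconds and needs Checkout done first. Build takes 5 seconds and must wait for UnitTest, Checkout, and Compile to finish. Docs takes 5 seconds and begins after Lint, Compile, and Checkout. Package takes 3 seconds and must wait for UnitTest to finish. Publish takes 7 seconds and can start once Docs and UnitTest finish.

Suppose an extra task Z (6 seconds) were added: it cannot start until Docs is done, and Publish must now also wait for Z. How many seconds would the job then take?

Originally the job takes 18 seconds.
With Z inserted, Publish now waits for max(Docs, UnitTest, Z).
New critical path: Checkout→Docs→Z→Publish = 6+5+6+7 = 24 ⇒ 24 seconds.

24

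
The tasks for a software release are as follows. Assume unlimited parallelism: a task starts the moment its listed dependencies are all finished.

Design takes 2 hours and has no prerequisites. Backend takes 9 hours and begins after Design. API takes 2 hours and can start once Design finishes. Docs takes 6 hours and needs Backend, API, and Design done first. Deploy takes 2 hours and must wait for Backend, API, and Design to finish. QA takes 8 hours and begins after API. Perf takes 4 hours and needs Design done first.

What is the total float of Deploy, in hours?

Design→Backend→Docs = 2+9+6 = 17 sets the makespan at 17 hours.
Deploy finishes as early as 13 and must finish by 17.
Float = 17 − 13 = 4.

4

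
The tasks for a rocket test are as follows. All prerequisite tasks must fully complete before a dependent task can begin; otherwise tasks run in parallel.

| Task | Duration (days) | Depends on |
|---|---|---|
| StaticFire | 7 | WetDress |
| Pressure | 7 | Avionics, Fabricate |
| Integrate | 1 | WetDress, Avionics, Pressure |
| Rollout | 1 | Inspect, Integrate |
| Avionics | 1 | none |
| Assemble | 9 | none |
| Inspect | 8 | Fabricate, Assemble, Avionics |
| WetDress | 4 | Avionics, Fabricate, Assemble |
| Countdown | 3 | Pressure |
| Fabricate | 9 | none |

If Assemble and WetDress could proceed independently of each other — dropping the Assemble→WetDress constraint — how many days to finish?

20

Original critical path: Fabricate→WetDress→StaticFire = 9+4+7 = 20 ⇒ 20 days.
Dropping Assemble→WetDress doesn't change WetDress's earliest start (9); another predecessor still binds.
The longest chain is now Fabricate→WetDress→StaticFire = 9+4+7 = 20, so the plan takes 20 days.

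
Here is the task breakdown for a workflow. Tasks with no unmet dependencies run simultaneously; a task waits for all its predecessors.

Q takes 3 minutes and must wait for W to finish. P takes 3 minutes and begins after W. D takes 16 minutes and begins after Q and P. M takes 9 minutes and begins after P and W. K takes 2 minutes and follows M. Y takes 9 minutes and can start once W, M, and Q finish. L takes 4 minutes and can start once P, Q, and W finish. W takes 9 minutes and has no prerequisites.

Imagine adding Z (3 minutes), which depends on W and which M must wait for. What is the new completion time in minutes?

Originally the job takes 30 minutes.
With Z inserted, M now waits for max(P, W, Z).
New critical path: W→Z→M→Y = 9+3+9+9 = 30 ⇒ 30 minutes.

30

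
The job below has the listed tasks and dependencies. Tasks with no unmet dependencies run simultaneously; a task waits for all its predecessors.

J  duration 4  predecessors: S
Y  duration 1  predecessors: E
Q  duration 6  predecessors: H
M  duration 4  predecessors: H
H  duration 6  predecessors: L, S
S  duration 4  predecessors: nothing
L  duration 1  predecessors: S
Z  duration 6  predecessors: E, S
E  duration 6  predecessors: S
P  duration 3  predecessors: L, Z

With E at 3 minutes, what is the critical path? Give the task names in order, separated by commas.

Actual critical path: S→E→Z→P = 4+6+6+3 = 19 ⇒ 19 minutes.
E lies on that path, so at 3 minutes the path becomes 16 minutes.
New critical path: S→L→H→Q = 4+1+6+6 = 17 ⇒ 17 minutes.

S, L, H, Q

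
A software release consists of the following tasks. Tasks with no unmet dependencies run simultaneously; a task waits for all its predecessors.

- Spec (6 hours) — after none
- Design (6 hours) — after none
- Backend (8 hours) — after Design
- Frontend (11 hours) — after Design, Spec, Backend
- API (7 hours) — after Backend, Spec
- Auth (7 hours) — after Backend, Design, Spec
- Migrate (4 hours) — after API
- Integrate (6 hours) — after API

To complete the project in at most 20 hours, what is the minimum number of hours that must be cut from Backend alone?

Current finish: 27 hours; target: 20.
Backend is on every critical path, so each hour cut from Backend cuts the finish by one (this holds down to a finish of 20).
Need 27 − 20 = 7 hours off Backend → Backend becomes 1 hour, finish becomes 20.

7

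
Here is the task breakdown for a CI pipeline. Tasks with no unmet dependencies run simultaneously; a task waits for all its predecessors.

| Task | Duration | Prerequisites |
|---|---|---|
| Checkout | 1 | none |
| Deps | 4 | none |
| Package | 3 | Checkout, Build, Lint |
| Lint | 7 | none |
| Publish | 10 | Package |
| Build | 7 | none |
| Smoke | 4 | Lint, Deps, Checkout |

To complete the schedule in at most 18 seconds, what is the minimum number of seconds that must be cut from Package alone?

2

Current finish: 20 seconds; target: 18.
Package is on every critical path, so each second cut from Package cuts the finish by one (this holds down to a finish of 18).
Need 20 − 18 = 2 seconds off Package → Package becomes 1 second, finish becomes 18.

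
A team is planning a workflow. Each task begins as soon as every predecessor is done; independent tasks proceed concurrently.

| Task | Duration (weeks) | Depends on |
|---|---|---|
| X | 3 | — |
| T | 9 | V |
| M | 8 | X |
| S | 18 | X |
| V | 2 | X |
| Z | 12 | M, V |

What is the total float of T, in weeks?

X→M→Z = 3+8+12 = 23 sets the makespan at 23 weeks.
Longest path through T: 14 weeks (earliest finish 14, latest finish 23).
Slack of T = 14 − 5 = 9 weeks.

9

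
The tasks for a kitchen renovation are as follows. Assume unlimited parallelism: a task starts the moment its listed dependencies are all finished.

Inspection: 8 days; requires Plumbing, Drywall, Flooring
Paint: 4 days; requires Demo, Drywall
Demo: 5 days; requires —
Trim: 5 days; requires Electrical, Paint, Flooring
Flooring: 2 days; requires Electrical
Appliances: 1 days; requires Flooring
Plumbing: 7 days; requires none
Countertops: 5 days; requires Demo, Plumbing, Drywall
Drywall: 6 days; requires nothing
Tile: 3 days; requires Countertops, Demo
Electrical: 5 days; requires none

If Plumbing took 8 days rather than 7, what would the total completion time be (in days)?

Baseline: Plumbing→Countertops→Tile = 7+5+3 = 15 → 15 days.
Since Plumbing is critical, the +1 change carries straight to that chain (now 16 days).
The critical path is still Plumbing→Countertops→Tile; finish is now 16 days.

16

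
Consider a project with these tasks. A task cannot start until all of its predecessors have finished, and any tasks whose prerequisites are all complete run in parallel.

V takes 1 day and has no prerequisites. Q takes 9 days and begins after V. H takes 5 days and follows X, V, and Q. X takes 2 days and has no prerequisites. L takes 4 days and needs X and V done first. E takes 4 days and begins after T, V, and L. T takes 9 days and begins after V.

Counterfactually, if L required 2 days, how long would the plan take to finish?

The binding path is V→Q→H = 1+9+5 = 15; finish at 15 days.
The longest path through L is only 10 days, so L has float 5.
The critical path is still V→Q→H; finish is now 15 days.

15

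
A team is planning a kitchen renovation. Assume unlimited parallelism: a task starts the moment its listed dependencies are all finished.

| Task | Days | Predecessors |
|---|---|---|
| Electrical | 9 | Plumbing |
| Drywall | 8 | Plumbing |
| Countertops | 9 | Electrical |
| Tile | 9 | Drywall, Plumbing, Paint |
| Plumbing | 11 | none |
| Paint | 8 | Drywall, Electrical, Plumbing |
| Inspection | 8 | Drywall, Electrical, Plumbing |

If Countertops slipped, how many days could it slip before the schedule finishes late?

8

The longest chain is Plumbing→Electrical→Paint→Tile = 11+9+8+9 = 37; overall finish 37 days.
Countertops finishes as early as 29 and must finish by 37.
Float = 37 − 29 = 8.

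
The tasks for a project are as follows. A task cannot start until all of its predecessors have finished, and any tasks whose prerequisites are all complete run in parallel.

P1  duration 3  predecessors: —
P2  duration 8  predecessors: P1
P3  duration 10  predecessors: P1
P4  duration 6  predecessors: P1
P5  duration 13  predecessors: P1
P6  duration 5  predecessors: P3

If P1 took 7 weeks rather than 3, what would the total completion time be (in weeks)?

22

The binding path is P1→P3→P6 = 3+10+5 = 18; finish at 18 weeks.
Since P1 is critical, the +4 change carries straight to that chain (now 22 weeks).
That remains the longest chain; total 22 weeks.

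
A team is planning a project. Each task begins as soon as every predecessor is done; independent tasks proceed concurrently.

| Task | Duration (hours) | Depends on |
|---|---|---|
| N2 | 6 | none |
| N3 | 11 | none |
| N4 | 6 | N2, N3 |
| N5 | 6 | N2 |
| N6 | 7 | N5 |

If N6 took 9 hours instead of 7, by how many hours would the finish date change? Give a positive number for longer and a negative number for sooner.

2

The binding path is N2→N5→N6 = 6+6+7 = 19; finish at 19 hours.
N6 lies on that path, so at 9 hours the path becomes 21 hours.
The critical path is still N2→N5→N6; finish is now 21 hours.
Change in finish: 21 − 19 = +2 hours.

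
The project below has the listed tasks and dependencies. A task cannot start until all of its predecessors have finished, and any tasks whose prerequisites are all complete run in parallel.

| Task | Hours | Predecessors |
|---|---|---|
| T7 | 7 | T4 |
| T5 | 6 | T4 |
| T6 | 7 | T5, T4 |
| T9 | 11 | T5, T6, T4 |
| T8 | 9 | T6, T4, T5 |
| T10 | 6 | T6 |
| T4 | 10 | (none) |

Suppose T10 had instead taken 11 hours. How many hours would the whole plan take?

34

Actual critical path: T4→T5→T6→T9 = 10+6+7+11 = 34 ⇒ 34 hours.
The longest path through T10 is only 29 hours, so T10 has float 5.
The critical path is still T4→T5→T6→T9; finish is now 34 hours.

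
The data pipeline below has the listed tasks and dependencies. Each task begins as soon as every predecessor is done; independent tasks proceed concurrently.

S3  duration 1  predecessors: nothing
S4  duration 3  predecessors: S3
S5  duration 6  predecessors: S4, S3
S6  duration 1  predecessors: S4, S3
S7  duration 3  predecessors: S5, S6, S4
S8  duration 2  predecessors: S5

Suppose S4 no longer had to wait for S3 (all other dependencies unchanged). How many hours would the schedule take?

12

With the dependency in place, S3→S4→S5→S7 = 1+3+6+3 = 13 sets the finish at 13 hours.
Without S3→S4, S4's earliest start moves from 1 to 0.
New critical path: S4→S5→S7 = 3+6+3 = 12 ⇒ 12 hours.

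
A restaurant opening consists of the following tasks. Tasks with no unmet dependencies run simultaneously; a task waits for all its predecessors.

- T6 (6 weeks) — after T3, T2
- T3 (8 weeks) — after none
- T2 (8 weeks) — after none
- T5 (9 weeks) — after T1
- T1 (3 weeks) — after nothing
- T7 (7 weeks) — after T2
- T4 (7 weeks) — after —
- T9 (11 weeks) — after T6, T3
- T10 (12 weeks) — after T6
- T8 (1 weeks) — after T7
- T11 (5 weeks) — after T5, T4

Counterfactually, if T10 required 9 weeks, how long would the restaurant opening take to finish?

Critical path before the change: T2→T6→T10 = 8+6+12 = 26 giving 26 weeks.
T10 lies on that path, so at 9 weeks the path becomes 23 weeks.
New critical path: T2→T6→T9 = 8+6+11 = 25 ⇒ 25 weeks.

25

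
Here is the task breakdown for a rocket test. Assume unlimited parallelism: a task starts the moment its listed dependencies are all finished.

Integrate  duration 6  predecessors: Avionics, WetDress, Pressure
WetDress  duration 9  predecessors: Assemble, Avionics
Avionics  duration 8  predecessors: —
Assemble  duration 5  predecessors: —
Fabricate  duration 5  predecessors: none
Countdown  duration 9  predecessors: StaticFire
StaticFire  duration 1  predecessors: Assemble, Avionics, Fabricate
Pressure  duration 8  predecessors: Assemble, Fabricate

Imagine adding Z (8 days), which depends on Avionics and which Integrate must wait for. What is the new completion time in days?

23

Originally the job takes 23 days.
With Z inserted, Integrate now waits for max(Avionics, WetDress, Pressure, Z).
New critical path: Avionics→WetDress→Integrate = 8+9+6 = 23 ⇒ 23 days.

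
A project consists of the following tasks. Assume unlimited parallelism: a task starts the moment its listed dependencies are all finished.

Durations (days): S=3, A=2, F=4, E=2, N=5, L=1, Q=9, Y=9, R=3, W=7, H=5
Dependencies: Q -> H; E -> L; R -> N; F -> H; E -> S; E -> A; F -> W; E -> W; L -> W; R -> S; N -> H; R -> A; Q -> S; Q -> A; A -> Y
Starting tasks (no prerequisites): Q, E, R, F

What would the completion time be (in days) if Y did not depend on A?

14

Original critical path: Q→A→Y = 9+2+9 = 20 ⇒ 20 days.
Without A→Y, Y's earliest start moves from 11 to 0.
After: Q→H = 9+5 = 14 → 14 days.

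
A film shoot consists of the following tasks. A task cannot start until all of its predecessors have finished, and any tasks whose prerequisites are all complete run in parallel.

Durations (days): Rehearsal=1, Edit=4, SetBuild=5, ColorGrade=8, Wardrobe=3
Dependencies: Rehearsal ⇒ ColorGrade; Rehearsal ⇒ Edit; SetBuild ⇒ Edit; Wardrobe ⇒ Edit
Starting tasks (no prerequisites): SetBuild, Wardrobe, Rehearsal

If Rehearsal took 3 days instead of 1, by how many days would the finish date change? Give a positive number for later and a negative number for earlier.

Actual critical path: Rehearsal→ColorGrade = 1+8 = 9 ⇒ 9 days.
Since Rehearsal is critical, the +2 change carries straight to that chain (now 11 days).
That remains the longest chain; total 11 days.
Change in finish: 11 − 9 = +2 days.

2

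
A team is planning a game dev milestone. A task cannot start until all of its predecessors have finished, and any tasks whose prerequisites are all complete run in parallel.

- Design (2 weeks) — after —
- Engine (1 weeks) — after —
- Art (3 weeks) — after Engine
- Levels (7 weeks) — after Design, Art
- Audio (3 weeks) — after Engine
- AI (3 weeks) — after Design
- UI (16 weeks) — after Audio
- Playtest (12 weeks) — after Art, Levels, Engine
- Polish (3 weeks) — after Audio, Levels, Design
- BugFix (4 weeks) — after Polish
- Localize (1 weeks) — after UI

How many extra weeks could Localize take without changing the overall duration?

Engine→Art→Levels→Playtest = 1+3+7+12 = 23 sets the makespan at 23 weeks.
Longest path through Localize: 21 weeks (earliest finish 21, latest finish 23).
Slack of Localize = 22 − 20 = 2 weeks.

2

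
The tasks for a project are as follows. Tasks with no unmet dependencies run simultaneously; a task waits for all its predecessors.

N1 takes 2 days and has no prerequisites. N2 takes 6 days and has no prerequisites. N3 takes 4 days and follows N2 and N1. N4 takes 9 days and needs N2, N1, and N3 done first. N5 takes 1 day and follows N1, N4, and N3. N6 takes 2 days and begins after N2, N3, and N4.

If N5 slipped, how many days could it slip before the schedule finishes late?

1

Critical path: N2→N3→N4→N6 = 6+4+9+2 = 21, so the finish is 21 days.
The longest chain containing N5 totals 20 days.
So N5 can slip 21 − 20 = 1 day.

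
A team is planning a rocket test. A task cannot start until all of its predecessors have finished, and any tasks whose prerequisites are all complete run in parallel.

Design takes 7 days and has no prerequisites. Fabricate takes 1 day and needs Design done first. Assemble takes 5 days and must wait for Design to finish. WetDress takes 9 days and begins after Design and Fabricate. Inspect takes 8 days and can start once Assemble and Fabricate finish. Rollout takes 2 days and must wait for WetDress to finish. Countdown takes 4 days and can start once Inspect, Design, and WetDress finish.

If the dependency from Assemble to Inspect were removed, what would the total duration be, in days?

Original critical path: Design→Assemble→Inspect→Countdown = 7+5+8+4 = 24 ⇒ 24 days.
Without Assemble→Inspect, Inspect's earliest start moves from 12 to 8.
New critical path: Design→Fabricate→WetDress→Countdown = 7+1+9+4 = 21 ⇒ 21 days.

21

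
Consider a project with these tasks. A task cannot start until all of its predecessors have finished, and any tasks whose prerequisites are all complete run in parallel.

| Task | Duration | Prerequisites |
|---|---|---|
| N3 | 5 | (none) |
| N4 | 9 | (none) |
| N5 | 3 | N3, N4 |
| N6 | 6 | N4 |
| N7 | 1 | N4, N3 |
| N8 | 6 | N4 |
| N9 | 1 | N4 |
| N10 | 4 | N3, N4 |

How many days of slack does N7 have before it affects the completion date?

5

N4→N6 = 9+6 = 15 sets the makespan at 15 days.
Longest path through N7: 10 days (earliest finish 10, latest finish 15).
Slack of N7 = 14 − 9 = 5 days.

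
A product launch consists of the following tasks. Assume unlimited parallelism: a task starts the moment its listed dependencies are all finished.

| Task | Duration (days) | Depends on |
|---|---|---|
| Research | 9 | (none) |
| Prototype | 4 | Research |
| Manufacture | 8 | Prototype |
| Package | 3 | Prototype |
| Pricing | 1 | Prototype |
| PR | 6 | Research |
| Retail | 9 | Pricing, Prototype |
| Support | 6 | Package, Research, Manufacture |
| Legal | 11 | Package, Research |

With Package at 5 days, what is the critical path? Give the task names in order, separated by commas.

The binding path is Research→Prototype→Package→Legal = 9+4+3+11 = 27; finish at 27 days.
Package is on the critical path; changing it to 5 makes that path 29 days.
That remains the longest chain; total 29 days.

Research, Prototype, Package, Legal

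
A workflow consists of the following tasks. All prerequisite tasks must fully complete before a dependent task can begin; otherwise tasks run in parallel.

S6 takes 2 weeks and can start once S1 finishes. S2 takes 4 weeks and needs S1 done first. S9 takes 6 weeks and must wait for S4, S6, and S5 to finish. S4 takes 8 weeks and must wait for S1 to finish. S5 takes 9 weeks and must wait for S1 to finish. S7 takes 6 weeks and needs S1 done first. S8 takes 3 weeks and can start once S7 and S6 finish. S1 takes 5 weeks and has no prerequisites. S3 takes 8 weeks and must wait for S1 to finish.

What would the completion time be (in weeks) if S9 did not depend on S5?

With the dependency in place, S1→S5→S9 = 5+9+6 = 20 sets the finish at 20 weeks.
Without S5→S9, S9's earliest start moves from 14 to 13.
The longest chain is now S1→S4→S9 = 5+8+6 = 19, so the plan takes 19 weeks.

19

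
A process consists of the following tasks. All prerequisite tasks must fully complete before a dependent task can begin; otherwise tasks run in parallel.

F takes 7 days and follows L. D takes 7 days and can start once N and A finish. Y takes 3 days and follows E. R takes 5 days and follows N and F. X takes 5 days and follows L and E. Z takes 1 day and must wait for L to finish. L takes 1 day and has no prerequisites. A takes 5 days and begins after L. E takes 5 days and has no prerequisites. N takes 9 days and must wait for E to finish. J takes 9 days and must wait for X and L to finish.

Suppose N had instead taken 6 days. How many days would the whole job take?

Actual critical path: E→N→D = 5+9+7 = 21 ⇒ 21 days.
N lies on that path, so at 6 days the path becomes 18 days.
Now E→X→J = 5+5+9 = 19 is longest, so the finish becomes 19 days.

19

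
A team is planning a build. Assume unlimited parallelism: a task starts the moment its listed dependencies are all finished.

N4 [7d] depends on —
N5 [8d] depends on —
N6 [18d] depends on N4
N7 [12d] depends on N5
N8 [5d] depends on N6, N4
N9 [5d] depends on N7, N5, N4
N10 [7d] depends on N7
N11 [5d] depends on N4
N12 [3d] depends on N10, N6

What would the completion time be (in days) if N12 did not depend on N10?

30

Original critical path: N4→N6→N8 = 7+18+5 = 30 ⇒ 30 days.
Without N10→N12, N12's earliest start moves from 27 to 25.
After: N4→N6→N8 = 7+18+5 = 30 → 30 days.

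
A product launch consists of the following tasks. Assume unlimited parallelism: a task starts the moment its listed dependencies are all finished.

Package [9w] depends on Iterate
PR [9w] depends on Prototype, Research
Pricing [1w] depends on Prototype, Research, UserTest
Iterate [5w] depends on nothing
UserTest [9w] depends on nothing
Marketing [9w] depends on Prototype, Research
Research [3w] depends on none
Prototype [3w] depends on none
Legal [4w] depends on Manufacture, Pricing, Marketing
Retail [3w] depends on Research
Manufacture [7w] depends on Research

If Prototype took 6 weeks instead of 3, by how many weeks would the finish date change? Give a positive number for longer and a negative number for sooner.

Baseline: Prototype→Marketing→Legal = 3+9+4 = 16 → 16 weeks.
Prototype is on the critical path; changing it to 6 makes that path 19 weeks.
No other chain overtakes it, so the finish is 19 weeks.
Change in finish: 19 − 16 = +3 weeks.

3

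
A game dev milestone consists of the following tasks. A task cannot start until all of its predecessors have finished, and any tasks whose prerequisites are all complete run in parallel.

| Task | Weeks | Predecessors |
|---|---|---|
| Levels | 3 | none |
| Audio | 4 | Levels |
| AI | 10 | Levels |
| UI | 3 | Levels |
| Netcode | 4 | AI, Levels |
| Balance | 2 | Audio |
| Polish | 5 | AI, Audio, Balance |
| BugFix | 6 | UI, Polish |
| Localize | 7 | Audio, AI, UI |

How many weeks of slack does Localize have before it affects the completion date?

4

Levels→AI→Polish→BugFix = 3+10+5+6 = 24 sets the makespan at 24 weeks.
Localize finishes as early as 20 and must finish by 24.
So Localize can slip 24 − 20 = 4 weeks.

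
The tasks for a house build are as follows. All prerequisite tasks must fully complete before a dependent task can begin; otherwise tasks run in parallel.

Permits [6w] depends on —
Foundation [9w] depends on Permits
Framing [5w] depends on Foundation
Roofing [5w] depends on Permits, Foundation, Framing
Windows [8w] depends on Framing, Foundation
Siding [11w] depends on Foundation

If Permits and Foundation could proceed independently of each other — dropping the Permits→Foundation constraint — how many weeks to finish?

Before: longest chain Permits→Foundation→Framing→Windows = 6+9+5+8 = 28, finish 28.
Without Permits→Foundation, Foundation's earliest start moves from 6 to 0.
After: Foundation→Framing→Windows = 9+5+8 = 22 → 22 weeks.

22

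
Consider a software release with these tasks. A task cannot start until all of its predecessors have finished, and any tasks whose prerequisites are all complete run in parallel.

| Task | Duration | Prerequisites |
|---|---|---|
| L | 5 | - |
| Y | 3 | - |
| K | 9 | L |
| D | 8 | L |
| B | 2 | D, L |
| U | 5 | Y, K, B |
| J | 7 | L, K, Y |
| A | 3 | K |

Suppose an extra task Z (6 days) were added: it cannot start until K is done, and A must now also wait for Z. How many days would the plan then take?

Originally the plan takes 21 days.
With Z inserted, A now waits for max(K, Z).
New critical path: L→K→Z→A = 5+9+6+3 = 23 ⇒ 23 days.

23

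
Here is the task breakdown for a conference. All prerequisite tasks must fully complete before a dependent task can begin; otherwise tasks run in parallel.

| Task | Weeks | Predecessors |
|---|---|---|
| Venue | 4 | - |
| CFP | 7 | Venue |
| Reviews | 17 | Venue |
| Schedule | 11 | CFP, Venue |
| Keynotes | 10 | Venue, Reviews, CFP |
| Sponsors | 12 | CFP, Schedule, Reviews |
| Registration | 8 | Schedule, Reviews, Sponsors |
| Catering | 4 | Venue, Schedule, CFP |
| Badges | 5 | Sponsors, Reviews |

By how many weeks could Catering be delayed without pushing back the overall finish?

The longest chain is Venue→CFP→Schedule→Sponsors→Registration = 4+7+11+12+8 = 42; overall finish 42 weeks.
The longest chain containing Catering totals 26 weeks.
So Catering can slip 42 − 26 = 16 weeks.

16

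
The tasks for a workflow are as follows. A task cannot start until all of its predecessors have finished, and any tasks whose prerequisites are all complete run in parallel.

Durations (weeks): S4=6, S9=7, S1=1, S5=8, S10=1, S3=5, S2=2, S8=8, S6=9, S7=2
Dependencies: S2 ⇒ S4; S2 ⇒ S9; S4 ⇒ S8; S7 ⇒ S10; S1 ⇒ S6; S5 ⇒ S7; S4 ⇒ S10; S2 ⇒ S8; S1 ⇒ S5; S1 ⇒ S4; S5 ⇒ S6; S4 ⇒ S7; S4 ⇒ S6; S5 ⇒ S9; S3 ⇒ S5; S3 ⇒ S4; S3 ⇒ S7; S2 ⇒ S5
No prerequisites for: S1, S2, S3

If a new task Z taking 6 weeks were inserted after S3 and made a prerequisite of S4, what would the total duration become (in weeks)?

26

Originally the schedule takes 22 weeks.
With Z inserted, S4 now waits for max(S3, S1, S2, Z).
New critical path: S3→Z→S4→S6 = 5+6+6+9 = 26 ⇒ 26 weeks.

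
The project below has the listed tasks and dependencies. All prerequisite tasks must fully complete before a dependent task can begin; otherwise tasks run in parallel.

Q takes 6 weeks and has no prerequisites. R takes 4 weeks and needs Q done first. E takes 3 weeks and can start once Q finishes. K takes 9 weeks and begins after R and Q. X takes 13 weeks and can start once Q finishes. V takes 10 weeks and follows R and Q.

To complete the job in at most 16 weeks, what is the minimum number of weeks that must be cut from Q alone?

4

Current finish: 20 weeks; target: 16.
Q is on every critical path, so each week cut from Q cuts the finish by one (this holds down to a finish of 15).
Need 20 − 16 = 4 weeks off Q → Q becomes 2 weeks, finish becomes 16.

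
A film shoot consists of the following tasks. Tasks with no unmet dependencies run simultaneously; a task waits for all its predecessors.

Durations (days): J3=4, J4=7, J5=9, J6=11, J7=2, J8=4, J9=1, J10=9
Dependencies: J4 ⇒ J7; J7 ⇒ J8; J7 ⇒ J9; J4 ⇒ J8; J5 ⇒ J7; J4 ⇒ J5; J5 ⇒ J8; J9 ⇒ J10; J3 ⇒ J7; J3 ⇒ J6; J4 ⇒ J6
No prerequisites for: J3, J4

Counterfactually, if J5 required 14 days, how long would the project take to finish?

The binding path is J4→J5→J7→J9→J10 = 7+9+2+1+9 = 28; finish at 28 days.
J5 is on the critical path; changing it to 14 makes that path 33 days.
The critical path is still J4→J5→J7→J9→J10; finish is now 33 days.

33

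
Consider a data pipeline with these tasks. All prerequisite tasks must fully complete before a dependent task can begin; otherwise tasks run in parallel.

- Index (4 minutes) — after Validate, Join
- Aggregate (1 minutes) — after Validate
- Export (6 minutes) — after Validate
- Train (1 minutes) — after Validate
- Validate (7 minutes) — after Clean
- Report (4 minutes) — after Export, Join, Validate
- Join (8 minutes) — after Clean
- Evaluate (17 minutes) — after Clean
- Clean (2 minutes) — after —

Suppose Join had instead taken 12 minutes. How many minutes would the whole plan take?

Actual critical path: Clean→Validate→Export→Report = 2+7+6+4 = 19 ⇒ 19 minutes.
Join has 5 minutes of float (longest path through it is 14).
The critical path is still Clean→Validate→Export→Report; finish is now 19 minutes.

19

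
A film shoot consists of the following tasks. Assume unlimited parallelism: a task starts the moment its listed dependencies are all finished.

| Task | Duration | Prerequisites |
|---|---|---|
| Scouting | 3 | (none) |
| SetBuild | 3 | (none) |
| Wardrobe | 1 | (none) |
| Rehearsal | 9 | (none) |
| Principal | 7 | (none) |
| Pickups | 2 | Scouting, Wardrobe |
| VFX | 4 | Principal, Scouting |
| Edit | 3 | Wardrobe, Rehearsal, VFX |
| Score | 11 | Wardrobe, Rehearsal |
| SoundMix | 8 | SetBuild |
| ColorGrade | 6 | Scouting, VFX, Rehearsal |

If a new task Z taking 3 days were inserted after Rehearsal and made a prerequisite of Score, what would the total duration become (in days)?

23

Originally the job takes 20 days.
With Z inserted, Score now waits for max(Wardrobe, Rehearsal, Z).
New critical path: Rehearsal→Z→Score = 9+3+11 = 23 ⇒ 23 days.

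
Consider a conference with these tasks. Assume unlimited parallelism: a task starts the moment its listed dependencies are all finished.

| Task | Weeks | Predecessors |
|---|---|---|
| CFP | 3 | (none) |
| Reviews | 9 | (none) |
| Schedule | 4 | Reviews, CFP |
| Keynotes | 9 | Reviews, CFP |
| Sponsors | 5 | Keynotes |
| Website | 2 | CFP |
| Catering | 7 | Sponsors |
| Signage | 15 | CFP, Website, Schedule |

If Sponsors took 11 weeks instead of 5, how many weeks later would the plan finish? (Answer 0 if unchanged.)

6

The binding path is Reviews→Keynotes→Sponsors→Catering = 9+9+5+7 = 30; finish at 30 weeks.
Sponsors lies on that path, so at 11 weeks the path becomes 36 weeks.
That remains the longest chain; total 36 weeks.
Change in finish: 36 − 30 = +6 weeks.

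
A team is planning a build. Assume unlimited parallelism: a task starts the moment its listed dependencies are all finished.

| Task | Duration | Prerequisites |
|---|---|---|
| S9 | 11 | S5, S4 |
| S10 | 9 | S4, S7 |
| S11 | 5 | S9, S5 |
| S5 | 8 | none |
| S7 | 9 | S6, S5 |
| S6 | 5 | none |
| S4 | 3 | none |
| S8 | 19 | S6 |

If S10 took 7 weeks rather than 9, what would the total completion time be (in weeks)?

As given, the longest chain is S5→S7→S10 = 8+9+9 = 26, so the finish is 26 weeks.
S10 is on the critical path; changing it to 7 makes that path 24 weeks.
The critical path is still S5→S7→S10; finish is now 24 weeks.

24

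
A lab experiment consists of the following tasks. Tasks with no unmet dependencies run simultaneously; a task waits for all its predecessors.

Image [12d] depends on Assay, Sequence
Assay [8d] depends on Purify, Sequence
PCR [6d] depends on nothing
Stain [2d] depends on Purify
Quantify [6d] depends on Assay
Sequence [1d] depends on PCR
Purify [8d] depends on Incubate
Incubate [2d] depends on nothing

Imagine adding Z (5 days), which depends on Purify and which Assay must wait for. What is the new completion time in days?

Originally the lab experiment takes 30 days.
With Z inserted, Assay now waits for max(Purify, Sequence, Z).
New critical path: Incubate→Purify→Z→Assay→Image = 2+8+5+8+12 = 35 ⇒ 35 days.

35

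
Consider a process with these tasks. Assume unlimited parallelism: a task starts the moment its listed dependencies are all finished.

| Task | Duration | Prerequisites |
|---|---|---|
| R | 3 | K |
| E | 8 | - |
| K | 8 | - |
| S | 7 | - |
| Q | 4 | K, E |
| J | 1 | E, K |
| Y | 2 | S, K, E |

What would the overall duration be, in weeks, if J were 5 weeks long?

13

The binding path is K→Q = 8+4 = 12; finish at 12 weeks.
J is off the critical path — its longest chain is 9 weeks, giving 3 of slack.
New critical path: K→J = 8+5 = 13 ⇒ 13 weeks.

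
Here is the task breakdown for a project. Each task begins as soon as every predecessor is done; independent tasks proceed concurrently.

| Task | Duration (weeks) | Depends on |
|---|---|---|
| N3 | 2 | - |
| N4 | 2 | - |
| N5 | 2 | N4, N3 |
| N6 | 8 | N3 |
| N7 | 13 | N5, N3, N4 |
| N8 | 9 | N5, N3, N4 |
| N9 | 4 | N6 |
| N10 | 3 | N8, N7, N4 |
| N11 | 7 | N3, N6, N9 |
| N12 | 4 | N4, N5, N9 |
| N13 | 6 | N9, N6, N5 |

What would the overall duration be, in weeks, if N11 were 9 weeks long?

Baseline: N3→N6→N9→N11 = 2+8+4+7 = 21 → 21 weeks.
N11 is on the critical path; changing it to 9 makes that path 23 weeks.
That remains the longest chain; total 23 weeks.

23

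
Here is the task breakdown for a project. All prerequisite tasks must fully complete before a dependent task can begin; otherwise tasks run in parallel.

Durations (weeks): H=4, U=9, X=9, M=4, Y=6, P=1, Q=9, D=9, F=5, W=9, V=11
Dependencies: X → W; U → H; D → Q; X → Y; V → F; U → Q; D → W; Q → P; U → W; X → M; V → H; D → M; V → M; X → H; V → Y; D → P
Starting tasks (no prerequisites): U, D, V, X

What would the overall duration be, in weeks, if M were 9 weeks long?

20

As given, the longest chain is U→Q→P = 9+9+1 = 19, so the finish is 19 weeks.
M is off the critical path — its longest chain is 15 weeks, giving 4 of slack.
New critical path: V→M = 11+9 = 20 ⇒ 20 weeks.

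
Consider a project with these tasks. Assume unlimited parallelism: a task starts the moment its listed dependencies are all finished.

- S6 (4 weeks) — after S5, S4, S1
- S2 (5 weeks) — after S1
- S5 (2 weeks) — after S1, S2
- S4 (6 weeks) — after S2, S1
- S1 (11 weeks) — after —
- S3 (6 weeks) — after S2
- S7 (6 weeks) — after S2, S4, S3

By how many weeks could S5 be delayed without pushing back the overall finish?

6

The longest chain is S1→S2→S3→S7 = 11+5+6+6 = 28; overall finish 28 weeks.
Longest path through S5: 22 weeks (earliest finish 18, latest finish 24).
Slack of S5 = 22 − 16 = 6 weeks.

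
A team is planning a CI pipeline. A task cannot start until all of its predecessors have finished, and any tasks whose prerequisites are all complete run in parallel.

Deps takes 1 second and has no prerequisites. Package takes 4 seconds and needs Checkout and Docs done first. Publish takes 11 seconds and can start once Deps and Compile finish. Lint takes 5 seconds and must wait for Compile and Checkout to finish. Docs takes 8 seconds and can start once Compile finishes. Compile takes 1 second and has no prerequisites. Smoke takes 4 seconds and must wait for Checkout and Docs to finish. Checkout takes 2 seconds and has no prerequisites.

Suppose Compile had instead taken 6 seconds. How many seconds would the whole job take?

Critical path before the change: Compile→Docs→Package = 1+8+4 = 13 giving 13 seconds.
Compile is on the critical path; changing it to 6 makes that path 18 seconds.
No other chain overtakes it, so the finish is 18 seconds.

18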